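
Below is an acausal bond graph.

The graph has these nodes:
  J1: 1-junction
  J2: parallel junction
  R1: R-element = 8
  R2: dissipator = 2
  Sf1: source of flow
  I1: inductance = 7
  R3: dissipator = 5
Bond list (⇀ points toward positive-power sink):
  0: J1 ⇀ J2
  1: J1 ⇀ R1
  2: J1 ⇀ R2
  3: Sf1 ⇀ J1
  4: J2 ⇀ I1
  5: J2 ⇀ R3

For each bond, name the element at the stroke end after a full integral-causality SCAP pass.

bond 0 stroke at J1
bond 1 stroke at J1
bond 2 stroke at J1
bond 3 stroke at Sf1
bond 4 stroke at I1
bond 5 stroke at J2

#3 →Sf1  (Sf1 (Sf) sets flow on bond)
#0 →J1  (J1: bond 3 brought flow, rest push out)
#1 →J1  (1-jn J1 has f-setter on 3)
#2 →J1  (1-jn J1 has f-setter on 3)
#4 →I1  (prefer integral on I1)
#5 →J2  (closing 0-jn rule on J2)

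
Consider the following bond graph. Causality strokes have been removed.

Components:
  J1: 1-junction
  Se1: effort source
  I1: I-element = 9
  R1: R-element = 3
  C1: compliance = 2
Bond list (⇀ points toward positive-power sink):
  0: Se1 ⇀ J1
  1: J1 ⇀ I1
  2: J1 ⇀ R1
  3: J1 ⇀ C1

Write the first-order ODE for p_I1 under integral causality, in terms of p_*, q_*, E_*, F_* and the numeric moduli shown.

dp_I1/dt = E_Se1 - p_I1/3 - q_C1/2

β0 stroke at J1  (Se1 fixes effort; stroke away)
β1 stroke at I1  (I1 outputs flow p/I1)
β2 stroke at J1  (J1: bond 1 brought flow, rest push out)
β3 stroke at J1  (J1: bond 1 brought flow, rest push out)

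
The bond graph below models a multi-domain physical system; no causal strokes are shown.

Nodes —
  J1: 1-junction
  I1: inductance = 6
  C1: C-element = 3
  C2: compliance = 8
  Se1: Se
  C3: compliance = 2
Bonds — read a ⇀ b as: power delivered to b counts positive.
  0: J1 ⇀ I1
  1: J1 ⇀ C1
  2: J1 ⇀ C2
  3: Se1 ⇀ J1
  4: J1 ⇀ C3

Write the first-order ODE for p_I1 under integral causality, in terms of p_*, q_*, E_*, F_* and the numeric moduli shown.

β3 |J1  (Se1 (Se) sets effort on bond)
β0 |I1  (I1 outputs flow p/I1)
β1 |J1  (common-f at J1 fixed by 0)
β2 |J1  (1-jn J1 has f-setter on 0)
β4 |J1  (1-jn J1 has f-setter on 0)

dp_I1/dt = E_Se1 - q_C1/3 - q_C2/8 - q_C3/2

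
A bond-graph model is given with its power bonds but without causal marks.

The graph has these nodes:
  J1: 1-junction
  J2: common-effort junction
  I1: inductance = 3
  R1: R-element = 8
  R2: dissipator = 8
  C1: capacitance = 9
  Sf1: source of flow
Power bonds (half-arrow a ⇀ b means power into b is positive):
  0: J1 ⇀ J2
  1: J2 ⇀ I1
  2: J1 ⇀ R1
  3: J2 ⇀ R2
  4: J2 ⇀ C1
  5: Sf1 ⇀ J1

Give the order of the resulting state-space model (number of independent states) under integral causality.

2  (C1, I1 all integral)

b5 →Sf1  (Sf1 fixes flow; stroke at Sf1)
b0 →J1  (J1 flow already set via bond 5)
b2 →J1  (J1: bond 5 brought flow, rest push out)
b1 →I1  (I1 outputs flow p/I1)
b4 →J2  (C1 integral (e out))
b3 →R2  (0-jn J2 has e-setter on 4)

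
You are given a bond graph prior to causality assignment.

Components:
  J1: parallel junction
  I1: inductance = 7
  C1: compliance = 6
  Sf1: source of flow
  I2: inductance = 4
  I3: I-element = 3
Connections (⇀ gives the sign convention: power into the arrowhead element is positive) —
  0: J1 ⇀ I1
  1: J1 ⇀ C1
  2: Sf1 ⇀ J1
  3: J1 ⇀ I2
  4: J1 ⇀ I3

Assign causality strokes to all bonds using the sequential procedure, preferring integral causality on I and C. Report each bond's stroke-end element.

bond 0 →I1
bond 1 →J1
bond 2 →Sf1
bond 3 →I2
bond 4 →I3

bond 2 stroke at Sf1  (Sf1 (Sf) sets flow on bond)
bond 0 stroke at I1  (prefer integral on I1)
bond 1 stroke at J1  (C1 outputs effort q/C1)
bond 3 stroke at I2  (0-jn J1 has e-setter on 1)
bond 4 stroke at I3  (J1: bond 1 brought effort, rest push out)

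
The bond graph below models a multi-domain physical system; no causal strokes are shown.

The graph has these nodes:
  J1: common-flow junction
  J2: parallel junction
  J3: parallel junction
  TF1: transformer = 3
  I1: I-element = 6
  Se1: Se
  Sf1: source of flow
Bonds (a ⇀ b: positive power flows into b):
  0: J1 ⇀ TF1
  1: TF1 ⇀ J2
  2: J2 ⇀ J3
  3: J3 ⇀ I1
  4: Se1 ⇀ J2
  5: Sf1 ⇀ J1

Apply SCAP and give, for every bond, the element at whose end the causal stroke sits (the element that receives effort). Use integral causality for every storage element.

β4 stroke→J2  (Se1 fixes effort; stroke away)
β5 stroke→Sf1  (source Sf1 imposes f)
β0 stroke→J1  (J1 flow already set via bond 5)
β1 stroke→TF1  (common-e at J2 fixed by 4)
β2 stroke→J3  (J2: bond 4 brought effort, rest push out)
β3 stroke→I1  (J3 effort already set via bond 2)

β0 stroke at J1
β1 stroke at TF1
β2 stroke at J3
β3 stroke at I1
β4 stroke at J2
β5 stroke at Sf1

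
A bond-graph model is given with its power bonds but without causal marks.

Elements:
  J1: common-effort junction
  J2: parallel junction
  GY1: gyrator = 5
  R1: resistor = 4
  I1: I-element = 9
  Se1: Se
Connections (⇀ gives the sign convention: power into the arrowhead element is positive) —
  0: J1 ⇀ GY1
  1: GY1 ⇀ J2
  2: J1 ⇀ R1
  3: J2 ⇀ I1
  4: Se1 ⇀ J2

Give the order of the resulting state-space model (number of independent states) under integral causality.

b4 →J2  (Se1 (Se) sets effort on bond)
b1 →GY1  (common-e at J2 fixed by 4)
b3 →I1  (common-e at J2 fixed by 4)
b0 →GY1  (through GY1, causality inverts; strokes same side of GY1)
b2 →J1  (J1 needs exactly one e-in)

1  (I1 all integral)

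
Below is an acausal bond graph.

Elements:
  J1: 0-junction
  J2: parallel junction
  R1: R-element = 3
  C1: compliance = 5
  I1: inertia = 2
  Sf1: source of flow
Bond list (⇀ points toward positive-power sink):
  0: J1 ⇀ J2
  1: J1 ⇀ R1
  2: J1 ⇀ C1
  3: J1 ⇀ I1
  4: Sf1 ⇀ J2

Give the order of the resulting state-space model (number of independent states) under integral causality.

β4 →Sf1  (Sf1 (Sf) sets flow on bond)
β0 →J2  (J2: last free bond brings effort in)
β2 →J1  (C1: C, integral causality)
β1 →R1  (J1 effort already set via bond 2)
β3 →I1  (common-e at J1 fixed by 2)

2  (C1, I1 all integral)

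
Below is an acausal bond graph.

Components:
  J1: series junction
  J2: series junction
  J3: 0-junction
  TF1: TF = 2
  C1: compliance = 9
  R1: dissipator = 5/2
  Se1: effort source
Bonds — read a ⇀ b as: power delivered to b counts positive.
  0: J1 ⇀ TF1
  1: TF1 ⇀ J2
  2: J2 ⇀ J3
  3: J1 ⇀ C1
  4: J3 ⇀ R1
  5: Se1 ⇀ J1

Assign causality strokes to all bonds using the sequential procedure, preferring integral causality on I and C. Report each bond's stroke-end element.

β5 →J1  (Se1 fixes effort; stroke away)
β3 →J1  (prefer integral on C1)
β0 →TF1  (J1: last free bond brings flow in)
β1 →J2  (through TF1, causality passes straight; one stroke at TF1)
β2 →J3  (J2 needs exactly one f-in)
β4 →R1  (0-jn J3 has e-setter on 2)

#0 stroke→TF1
#1 stroke→J2
#2 stroke→J3
#3 stroke→J1
#4 stroke→R1
#5 stroke→J1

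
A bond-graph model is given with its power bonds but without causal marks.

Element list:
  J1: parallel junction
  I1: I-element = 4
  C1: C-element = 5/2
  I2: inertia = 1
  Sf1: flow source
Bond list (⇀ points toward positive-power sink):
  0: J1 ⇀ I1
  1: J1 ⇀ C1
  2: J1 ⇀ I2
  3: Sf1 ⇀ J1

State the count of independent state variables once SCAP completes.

bond 3 stroke at Sf1  (Sf1 (Sf) sets flow on bond)
bond 0 stroke at I1  (I1 outputs flow p/I1)
bond 1 stroke at J1  (prefer integral on C1)
bond 2 stroke at I2  (J1: bond 1 brought effort, rest push out)

3  (C1, I1, I2 all integral)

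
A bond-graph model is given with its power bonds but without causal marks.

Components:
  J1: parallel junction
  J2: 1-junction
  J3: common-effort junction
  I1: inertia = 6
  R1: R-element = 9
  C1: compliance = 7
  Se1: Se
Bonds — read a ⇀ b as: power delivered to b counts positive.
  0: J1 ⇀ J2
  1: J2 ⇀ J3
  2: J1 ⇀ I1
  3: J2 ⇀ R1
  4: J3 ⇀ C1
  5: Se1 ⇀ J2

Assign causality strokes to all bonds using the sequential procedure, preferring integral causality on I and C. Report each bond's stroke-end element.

β5 |J2  (Se1 (Se) sets effort on bond)
β2 |I1  (I1: I, integral causality)
β0 |J1  (closing 0-jn rule on J1)
β1 |J2  (J2 flow already set via bond 0)
β3 |J2  (common-f at J2 fixed by 0)
β4 |J3  (J3 needs exactly one e-in)

β0 stroke→J1
β1 stroke→J2
β2 stroke→I1
β3 stroke→J2
β4 stroke→J3
β5 stroke→J2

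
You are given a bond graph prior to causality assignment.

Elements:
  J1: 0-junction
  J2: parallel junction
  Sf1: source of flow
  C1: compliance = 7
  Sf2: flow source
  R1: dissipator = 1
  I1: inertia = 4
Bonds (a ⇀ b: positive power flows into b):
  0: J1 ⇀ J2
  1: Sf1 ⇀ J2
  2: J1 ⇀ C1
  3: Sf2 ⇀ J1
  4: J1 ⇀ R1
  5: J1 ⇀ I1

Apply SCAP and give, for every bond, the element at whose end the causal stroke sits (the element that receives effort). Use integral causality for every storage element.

bond 0 |J2
bond 1 |Sf1
bond 2 |J1
bond 3 |Sf2
bond 4 |R1
bond 5 |I1

bond 1 →Sf1  (Sf1: flow source, stroke at near end)
bond 3 →Sf2  (Sf2 (Sf) sets flow on bond)
bond 0 →J2  (only one effort-in slot at J2)
bond 2 →J1  (C1 integral (e out))
bond 4 →R1  (J1: bond 2 brought effort, rest push out)
bond 5 →I1  (0-jn J1 has e-setter on 2)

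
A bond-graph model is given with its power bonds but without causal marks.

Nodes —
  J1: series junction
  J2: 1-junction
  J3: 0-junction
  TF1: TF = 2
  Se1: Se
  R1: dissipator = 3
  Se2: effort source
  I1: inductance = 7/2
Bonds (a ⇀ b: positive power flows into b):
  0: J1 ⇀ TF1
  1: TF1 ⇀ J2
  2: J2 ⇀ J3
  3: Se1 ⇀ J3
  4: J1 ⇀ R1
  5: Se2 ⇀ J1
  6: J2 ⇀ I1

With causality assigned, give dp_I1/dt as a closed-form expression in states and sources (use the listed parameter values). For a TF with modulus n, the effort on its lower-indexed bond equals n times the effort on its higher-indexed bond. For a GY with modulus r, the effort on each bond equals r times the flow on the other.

dp_I1/dt = -E_Se1 + E_Se2/2 - 3*p_I1/14

b3 stroke at J3  (Se1 (Se) sets effort on bond)
b5 stroke at J1  (Se2 fixes effort; stroke away)
b2 stroke at J2  (J3: bond 3 brought effort, rest push out)
b6 stroke at I1  (prefer integral on I1)
b1 stroke at J2  (common-f at J2 fixed by 6)
b0 stroke at TF1  (TF TF1: opposite of bond 1)
b4 stroke at J1  (1-jn J1 has f-setter on 0)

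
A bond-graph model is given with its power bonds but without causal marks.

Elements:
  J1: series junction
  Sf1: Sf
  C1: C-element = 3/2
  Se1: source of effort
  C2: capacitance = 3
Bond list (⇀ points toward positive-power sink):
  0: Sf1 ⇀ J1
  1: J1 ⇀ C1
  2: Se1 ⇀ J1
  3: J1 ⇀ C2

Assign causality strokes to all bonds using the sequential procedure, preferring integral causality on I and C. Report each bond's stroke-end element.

b0 |Sf1  (source Sf1 imposes f)
b2 |J1  (Se1 fixes effort; stroke away)
b1 |J1  (1-jn J1 has f-setter on 0)
b3 |J1  (J1 flow already set via bond 0)

bond 0 stroke→Sf1
bond 1 stroke→J1
bond 2 stroke→J1
bond 3 stroke→J1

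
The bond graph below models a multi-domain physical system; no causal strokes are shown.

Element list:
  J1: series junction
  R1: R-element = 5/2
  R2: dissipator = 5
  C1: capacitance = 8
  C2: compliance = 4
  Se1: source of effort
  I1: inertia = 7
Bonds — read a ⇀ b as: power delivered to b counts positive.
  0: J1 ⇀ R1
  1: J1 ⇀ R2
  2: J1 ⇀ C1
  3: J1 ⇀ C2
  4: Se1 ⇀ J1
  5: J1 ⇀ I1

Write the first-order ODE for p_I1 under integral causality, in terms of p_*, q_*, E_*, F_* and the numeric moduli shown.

b4 |J1  (Se1: effort source, stroke at far end)
b2 |J1  (C1: C, integral causality)
b3 |J1  (C2 integral (e out))
b5 |I1  (prefer integral on I1)
b0 |J1  (J1: bond 5 brought flow, rest push out)
b1 |J1  (common-f at J1 fixed by 5)

dp_I1/dt = E_Se1 - 15*p_I1/14 - q_C1/8 - q_C2/4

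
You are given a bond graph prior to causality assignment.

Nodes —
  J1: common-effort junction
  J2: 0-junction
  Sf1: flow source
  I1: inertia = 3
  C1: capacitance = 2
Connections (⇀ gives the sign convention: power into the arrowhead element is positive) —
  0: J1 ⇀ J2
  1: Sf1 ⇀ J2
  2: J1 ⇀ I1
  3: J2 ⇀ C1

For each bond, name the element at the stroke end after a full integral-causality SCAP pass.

bond 0 stroke→J1
bond 1 stroke→Sf1
bond 2 stroke→I1
bond 3 stroke→J2

bond 1 stroke at Sf1  (Sf1 (Sf) sets flow on bond)
bond 2 stroke at I1  (I1 integral (f out))
bond 0 stroke at J1  (J1: last free bond brings effort in)
bond 3 stroke at J2  (closing 0-jn rule on J2)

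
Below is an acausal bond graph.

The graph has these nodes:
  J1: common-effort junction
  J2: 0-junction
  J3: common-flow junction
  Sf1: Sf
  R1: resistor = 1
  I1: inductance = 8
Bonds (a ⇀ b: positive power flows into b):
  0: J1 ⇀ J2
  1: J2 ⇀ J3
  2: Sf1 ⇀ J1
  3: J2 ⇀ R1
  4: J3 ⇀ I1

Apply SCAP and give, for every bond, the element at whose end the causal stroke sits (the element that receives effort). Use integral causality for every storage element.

#0 stroke→J1
#1 stroke→J3
#2 stroke→Sf1
#3 stroke→J2
#4 stroke→I1

#2 stroke→Sf1  (Sf1 fixes flow; stroke at Sf1)
#0 stroke→J1  (J1: last free bond brings effort in)
#4 stroke→I1  (I1 integral (f out))
#1 stroke→J3  (1-jn J3 has f-setter on 4)
#3 stroke→J2  (J2: last free bond brings effort in)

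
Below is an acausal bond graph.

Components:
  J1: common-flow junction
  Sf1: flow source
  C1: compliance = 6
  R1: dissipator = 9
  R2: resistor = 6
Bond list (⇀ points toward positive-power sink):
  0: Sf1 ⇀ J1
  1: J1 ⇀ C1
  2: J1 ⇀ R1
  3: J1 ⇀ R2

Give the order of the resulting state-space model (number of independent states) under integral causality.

bond 0 stroke at Sf1  (Sf1 fixes flow; stroke at Sf1)
bond 1 stroke at J1  (common-f at J1 fixed by 0)
bond 2 stroke at J1  (J1 flow already set via bond 0)
bond 3 stroke at J1  (1-jn J1 has f-setter on 0)

1  (C1 all integral)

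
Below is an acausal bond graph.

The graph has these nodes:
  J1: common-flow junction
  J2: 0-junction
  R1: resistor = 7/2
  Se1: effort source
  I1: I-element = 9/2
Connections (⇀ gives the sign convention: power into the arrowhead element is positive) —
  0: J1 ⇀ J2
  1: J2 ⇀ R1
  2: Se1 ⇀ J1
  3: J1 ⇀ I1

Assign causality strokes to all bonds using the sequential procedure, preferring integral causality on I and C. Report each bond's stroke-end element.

#2 →J1  (Se1: effort source, stroke at far end)
#3 →I1  (prefer integral on I1)
#0 →J1  (common-f at J1 fixed by 3)
#1 →J2  (J2: last free bond brings effort in)

β0 stroke at J1
β1 stroke at J2
β2 stroke at J1
β3 stroke at I1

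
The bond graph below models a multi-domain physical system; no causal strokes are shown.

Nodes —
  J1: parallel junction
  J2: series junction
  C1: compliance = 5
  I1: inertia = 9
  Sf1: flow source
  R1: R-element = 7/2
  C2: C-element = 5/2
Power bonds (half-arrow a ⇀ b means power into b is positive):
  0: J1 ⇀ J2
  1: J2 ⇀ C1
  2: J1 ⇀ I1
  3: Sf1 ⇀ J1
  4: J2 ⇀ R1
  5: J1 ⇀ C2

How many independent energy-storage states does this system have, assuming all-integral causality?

#3 stroke at Sf1  (Sf1 (Sf) sets flow on bond)
#1 stroke at J2  (C1: C, integral causality)
#2 stroke at I1  (I1: I, integral causality)
#5 stroke at J1  (C2 outputs effort q/C2)
#0 stroke at J2  (common-e at J1 fixed by 5)
#4 stroke at R1  (J2 needs exactly one f-in)

3  (C1, C2, I1 all integral)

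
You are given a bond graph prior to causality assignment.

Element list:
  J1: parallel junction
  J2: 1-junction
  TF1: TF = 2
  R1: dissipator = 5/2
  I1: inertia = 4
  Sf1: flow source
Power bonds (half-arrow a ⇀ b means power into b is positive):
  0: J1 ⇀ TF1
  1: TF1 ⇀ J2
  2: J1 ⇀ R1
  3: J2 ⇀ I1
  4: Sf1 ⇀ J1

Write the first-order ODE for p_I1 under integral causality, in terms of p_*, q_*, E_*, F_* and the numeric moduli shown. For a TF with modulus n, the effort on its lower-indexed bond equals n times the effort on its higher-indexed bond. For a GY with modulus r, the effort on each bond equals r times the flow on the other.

β4 stroke at Sf1  (Sf1: flow source, stroke at near end)
β3 stroke at I1  (prefer integral on I1)
β1 stroke at J2  (1-jn J2 has f-setter on 3)
β0 stroke at TF1  (TF1: transformer flips bond 1)
β2 stroke at J1  (closing 0-jn rule on J1)

dp_I1/dt = 5*F_Sf1/4 - 5*p_I1/32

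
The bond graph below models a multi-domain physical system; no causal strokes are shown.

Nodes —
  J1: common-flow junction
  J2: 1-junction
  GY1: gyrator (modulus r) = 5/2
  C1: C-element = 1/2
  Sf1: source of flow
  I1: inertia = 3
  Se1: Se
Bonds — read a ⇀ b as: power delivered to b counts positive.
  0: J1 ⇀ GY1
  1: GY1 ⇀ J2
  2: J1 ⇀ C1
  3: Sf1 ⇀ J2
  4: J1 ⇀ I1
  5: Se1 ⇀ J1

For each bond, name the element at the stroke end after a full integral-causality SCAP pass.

b0 |J1
b1 |J2
b2 |J1
b3 |Sf1
b4 |I1
b5 |J1

#3 →Sf1  (Sf1: flow source, stroke at near end)
#5 →J1  (source Se1 imposes e)
#1 →J2  (common-f at J2 fixed by 3)
#0 →J1  (through GY1, causality inverts; strokes same side of GY1)
#2 →J1  (C1: C, integral causality)
#4 →I1  (only one flow-in slot at J1)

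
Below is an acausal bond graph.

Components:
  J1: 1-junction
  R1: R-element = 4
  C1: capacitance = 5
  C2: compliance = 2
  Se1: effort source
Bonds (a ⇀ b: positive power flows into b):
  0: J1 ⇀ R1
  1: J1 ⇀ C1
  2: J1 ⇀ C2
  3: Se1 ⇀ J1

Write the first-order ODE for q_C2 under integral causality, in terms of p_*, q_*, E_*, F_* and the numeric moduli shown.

dq_C2/dt = E_Se1/4 - q_C1/20 - q_C2/8

#3 stroke at J1  (Se1 (Se) sets effort on bond)
#1 stroke at J1  (C1 outputs effort q/C1)
#2 stroke at J1  (C2 integral (e out))
#0 stroke at R1  (only one flow-in slot at J1)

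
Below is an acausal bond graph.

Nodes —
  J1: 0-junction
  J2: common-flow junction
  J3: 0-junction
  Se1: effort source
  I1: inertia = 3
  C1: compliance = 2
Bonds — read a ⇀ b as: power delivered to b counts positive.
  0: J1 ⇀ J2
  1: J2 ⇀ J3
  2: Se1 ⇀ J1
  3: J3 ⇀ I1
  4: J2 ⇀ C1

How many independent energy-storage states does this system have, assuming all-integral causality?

2  (C1, I1 all integral)

bond 2 |J1  (source Se1 imposes e)
bond 0 |J2  (0-jn J1 has e-setter on 2)
bond 3 |I1  (prefer integral on I1)
bond 1 |J3  (J3: last free bond brings effort in)
bond 4 |J2  (J2: bond 1 brought flow, rest push out)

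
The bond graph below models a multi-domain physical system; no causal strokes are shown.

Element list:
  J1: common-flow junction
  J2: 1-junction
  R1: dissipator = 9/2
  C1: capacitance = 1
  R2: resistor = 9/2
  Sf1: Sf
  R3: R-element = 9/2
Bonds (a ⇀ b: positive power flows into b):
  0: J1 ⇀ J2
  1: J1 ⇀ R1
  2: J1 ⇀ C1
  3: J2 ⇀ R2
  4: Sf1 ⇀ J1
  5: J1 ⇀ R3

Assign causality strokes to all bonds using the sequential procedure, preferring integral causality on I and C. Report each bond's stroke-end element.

b0 stroke→J1
b1 stroke→J1
b2 stroke→J1
b3 stroke→J2
b4 stroke→Sf1
b5 stroke→J1

bond 4 stroke at Sf1  (Sf1 (Sf) sets flow on bond)
bond 0 stroke at J1  (J1 flow already set via bond 4)
bond 1 stroke at J1  (J1 flow already set via bond 4)
bond 2 stroke at J1  (J1: bond 4 brought flow, rest push out)
bond 5 stroke at J1  (J1 flow already set via bond 4)
bond 3 stroke at J2  (J2 flow already set via bond 0)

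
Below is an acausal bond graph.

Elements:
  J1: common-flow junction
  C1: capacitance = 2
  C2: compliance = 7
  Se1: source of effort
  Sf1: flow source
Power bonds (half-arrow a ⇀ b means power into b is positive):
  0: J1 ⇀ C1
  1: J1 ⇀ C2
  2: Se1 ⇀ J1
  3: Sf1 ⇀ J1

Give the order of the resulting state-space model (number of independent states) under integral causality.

2  (C1, C2 all integral)

#2 |J1  (Se1 fixes effort; stroke away)
#3 |Sf1  (Sf1 fixes flow; stroke at Sf1)
#0 |J1  (J1 flow already set via bond 3)
#1 |J1  (common-f at J1 fixed by 3)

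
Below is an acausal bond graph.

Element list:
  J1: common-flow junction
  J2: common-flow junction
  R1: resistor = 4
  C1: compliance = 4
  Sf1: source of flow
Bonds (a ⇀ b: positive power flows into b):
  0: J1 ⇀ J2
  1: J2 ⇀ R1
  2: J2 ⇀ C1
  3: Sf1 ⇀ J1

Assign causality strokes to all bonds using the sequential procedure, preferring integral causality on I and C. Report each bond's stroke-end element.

β0 |J1
β1 |J2
β2 |J2
β3 |Sf1

b3 →Sf1  (source Sf1 imposes f)
b0 →J1  (J1: bond 3 brought flow, rest push out)
b1 →J2  (1-jn J2 has f-setter on 0)
b2 →J2  (J2 flow already set via bond 0)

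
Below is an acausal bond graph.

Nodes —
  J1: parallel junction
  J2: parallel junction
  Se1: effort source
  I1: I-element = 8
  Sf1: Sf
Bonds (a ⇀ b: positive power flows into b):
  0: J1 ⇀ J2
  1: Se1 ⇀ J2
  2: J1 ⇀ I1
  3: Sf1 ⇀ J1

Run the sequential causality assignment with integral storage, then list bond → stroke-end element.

β0 stroke→J1
β1 stroke→J2
β2 stroke→I1
β3 stroke→Sf1

#1 stroke at J2  (source Se1 imposes e)
#3 stroke at Sf1  (Sf1 (Sf) sets flow on bond)
#0 stroke at J1  (J2: bond 1 brought effort, rest push out)
#2 stroke at I1  (J1: bond 0 brought effort, rest push out)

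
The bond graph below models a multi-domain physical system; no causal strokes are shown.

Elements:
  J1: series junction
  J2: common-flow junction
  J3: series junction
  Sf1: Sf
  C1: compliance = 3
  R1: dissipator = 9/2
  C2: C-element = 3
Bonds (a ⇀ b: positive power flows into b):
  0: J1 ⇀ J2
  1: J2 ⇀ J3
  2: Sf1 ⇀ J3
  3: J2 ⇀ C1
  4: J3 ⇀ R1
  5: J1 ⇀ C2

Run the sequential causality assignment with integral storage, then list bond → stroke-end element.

#2 stroke at Sf1  (Sf1: flow source, stroke at near end)
#1 stroke at J3  (J3 flow already set via bond 2)
#4 stroke at J3  (common-f at J3 fixed by 2)
#0 stroke at J2  (common-f at J2 fixed by 1)
#3 stroke at J2  (common-f at J2 fixed by 1)
#5 stroke at J1  (J1 flow already set via bond 0)

bond 0 stroke at J2
bond 1 stroke at J3
bond 2 stroke at Sf1
bond 3 stroke at J2
bond 4 stroke at J3
bond 5 stroke at J1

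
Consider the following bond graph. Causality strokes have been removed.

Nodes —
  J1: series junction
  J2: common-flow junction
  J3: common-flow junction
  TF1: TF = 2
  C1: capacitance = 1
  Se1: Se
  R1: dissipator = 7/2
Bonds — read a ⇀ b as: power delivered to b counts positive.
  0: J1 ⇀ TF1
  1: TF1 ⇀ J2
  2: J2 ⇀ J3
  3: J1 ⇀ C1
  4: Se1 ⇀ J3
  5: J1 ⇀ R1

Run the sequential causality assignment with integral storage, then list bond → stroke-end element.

#4 stroke at J3  (Se1 (Se) sets effort on bond)
#2 stroke at J2  (only one flow-in slot at J3)
#1 stroke at TF1  (J2: last free bond brings flow in)
#0 stroke at J1  (TF TF1: opposite of bond 1)
#3 stroke at J1  (prefer integral on C1)
#5 stroke at R1  (closing 1-jn rule on J1)

β0 stroke at J1
β1 stroke at TF1
β2 stroke at J2
β3 stroke at J1
β4 stroke at J3
β5 stroke at R1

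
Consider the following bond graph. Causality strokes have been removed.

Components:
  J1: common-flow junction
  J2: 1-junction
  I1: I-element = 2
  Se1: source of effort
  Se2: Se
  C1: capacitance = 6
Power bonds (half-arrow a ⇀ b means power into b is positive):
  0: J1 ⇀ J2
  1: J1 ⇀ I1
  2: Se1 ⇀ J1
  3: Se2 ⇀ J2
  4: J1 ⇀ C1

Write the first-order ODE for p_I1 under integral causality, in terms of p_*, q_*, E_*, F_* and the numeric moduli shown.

dp_I1/dt = E_Se1 + E_Se2 - q_C1/6

#2 stroke→J1  (Se1 (Se) sets effort on bond)
#3 stroke→J2  (Se2 (Se) sets effort on bond)
#0 stroke→J1  (J2: last free bond brings flow in)
#1 stroke→I1  (I1 outputs flow p/I1)
#4 stroke→J1  (J1: bond 1 brought flow, rest push out)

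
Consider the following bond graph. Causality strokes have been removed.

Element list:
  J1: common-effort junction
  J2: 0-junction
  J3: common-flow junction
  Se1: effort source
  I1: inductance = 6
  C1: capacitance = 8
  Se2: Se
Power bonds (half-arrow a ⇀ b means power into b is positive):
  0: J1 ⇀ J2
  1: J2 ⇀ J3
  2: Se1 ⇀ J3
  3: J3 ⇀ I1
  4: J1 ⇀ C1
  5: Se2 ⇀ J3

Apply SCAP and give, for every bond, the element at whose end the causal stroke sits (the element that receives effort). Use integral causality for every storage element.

bond 2 →J3  (Se1 fixes effort; stroke away)
bond 5 →J3  (Se2: effort source, stroke at far end)
bond 3 →I1  (I1 integral (f out))
bond 1 →J3  (J3: bond 3 brought flow, rest push out)
bond 0 →J2  (J2: last free bond brings effort in)
bond 4 →J1  (closing 0-jn rule on J1)

bond 0 |J2
bond 1 |J3
bond 2 |J3
bond 3 |I1
bond 4 |J1
bond 5 |J3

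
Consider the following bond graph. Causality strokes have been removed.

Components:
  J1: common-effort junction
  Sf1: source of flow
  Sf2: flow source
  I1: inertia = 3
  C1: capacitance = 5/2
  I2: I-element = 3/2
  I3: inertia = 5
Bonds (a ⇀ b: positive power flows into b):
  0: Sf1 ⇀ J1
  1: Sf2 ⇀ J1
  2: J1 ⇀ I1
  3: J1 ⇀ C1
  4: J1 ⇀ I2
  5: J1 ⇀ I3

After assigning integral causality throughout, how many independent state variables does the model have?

4  (C1, I1, I2, I3 all integral)

#0 →Sf1  (Sf1 (Sf) sets flow on bond)
#1 →Sf2  (source Sf2 imposes f)
#2 →I1  (I1 outputs flow p/I1)
#3 →J1  (prefer integral on C1)
#4 →I2  (0-jn J1 has e-setter on 3)
#5 →I3  (J1 effort already set via bond 3)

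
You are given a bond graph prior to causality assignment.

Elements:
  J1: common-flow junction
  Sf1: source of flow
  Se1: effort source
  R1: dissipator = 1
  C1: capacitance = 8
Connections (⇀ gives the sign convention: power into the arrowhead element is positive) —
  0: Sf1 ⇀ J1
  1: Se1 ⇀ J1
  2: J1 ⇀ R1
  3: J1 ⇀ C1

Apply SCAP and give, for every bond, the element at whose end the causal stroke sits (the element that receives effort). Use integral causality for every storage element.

β0 →Sf1  (Sf1 fixes flow; stroke at Sf1)
β1 →J1  (source Se1 imposes e)
β2 →J1  (common-f at J1 fixed by 0)
β3 →J1  (1-jn J1 has f-setter on 0)

β0 stroke at Sf1
β1 stroke at J1
β2 stroke at J1
β3 stroke at J1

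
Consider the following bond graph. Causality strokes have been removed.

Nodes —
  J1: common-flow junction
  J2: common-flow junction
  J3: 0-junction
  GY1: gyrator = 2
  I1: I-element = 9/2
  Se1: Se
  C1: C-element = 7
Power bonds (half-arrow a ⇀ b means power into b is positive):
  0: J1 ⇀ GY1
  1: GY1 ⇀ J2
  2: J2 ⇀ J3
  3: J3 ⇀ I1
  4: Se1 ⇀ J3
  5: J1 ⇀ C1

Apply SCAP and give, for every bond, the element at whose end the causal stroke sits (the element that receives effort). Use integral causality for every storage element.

#0 stroke→GY1
#1 stroke→GY1
#2 stroke→J2
#3 stroke→I1
#4 stroke→J3
#5 stroke→J1

β4 |J3  (source Se1 imposes e)
β2 |J2  (J3 effort already set via bond 4)
β3 |I1  (J3: bond 4 brought effort, rest push out)
β1 |GY1  (only one flow-in slot at J2)
β0 |GY1  (GY1 both-in/both-out from 1)
β5 |J1  (common-f at J1 fixed by 0)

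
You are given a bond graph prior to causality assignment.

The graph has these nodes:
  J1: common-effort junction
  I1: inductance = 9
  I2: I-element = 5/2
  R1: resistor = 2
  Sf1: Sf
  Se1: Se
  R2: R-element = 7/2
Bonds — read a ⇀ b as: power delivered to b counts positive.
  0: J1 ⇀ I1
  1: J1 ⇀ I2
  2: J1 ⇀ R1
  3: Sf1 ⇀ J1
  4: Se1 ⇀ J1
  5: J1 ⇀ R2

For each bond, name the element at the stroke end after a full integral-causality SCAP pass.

b3 stroke→Sf1  (Sf1: flow source, stroke at near end)
b4 stroke→J1  (Se1 fixes effort; stroke away)
b0 stroke→I1  (J1 effort already set via bond 4)
b1 stroke→I2  (J1 effort already set via bond 4)
b2 stroke→R1  (common-e at J1 fixed by 4)
b5 stroke→R2  (common-e at J1 fixed by 4)

bond 0 stroke→I1
bond 1 stroke→I2
bond 2 stroke→R1
bond 3 stroke→Sf1
bond 4 stroke→J1
bond 5 stroke→R2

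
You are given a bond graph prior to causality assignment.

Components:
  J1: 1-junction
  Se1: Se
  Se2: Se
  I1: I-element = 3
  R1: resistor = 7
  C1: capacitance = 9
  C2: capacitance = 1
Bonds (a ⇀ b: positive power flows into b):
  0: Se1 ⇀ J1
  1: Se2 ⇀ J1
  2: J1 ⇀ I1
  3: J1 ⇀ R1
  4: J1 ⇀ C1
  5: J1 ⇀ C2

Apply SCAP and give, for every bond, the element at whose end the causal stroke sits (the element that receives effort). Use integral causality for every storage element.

b0 stroke at J1  (Se1: effort source, stroke at far end)
b1 stroke at J1  (source Se2 imposes e)
b2 stroke at I1  (I1 outputs flow p/I1)
b3 stroke at J1  (J1 flow already set via bond 2)
b4 stroke at J1  (J1: bond 2 brought flow, rest push out)
b5 stroke at J1  (1-jn J1 has f-setter on 2)

bond 0 stroke at J1
bond 1 stroke at J1
bond 2 stroke at I1
bond 3 stroke at J1
bond 4 stroke at J1
bond 5 stroke at J1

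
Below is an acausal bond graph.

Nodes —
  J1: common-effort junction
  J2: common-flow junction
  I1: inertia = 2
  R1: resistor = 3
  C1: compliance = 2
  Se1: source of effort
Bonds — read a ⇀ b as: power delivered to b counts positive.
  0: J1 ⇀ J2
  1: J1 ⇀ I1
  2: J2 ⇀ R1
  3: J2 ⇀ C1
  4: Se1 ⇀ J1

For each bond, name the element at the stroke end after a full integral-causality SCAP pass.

b0 |J2
b1 |I1
b2 |R1
b3 |J2
b4 |J1

b4 stroke→J1  (source Se1 imposes e)
b0 stroke→J2  (common-e at J1 fixed by 4)
b1 stroke→I1  (0-jn J1 has e-setter on 4)
b3 stroke→J2  (C1 integral (e out))
b2 stroke→R1  (only one flow-in slot at J2)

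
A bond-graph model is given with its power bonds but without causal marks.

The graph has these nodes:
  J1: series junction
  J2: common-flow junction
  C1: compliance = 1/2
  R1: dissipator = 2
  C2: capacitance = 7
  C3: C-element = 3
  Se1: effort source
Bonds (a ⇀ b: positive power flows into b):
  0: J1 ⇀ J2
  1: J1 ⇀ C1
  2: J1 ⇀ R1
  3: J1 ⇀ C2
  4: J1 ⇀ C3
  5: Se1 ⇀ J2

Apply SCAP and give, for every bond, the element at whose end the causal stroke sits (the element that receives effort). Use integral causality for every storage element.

β0 |J1
β1 |J1
β2 |R1
β3 |J1
β4 |J1
β5 |J2

b5 stroke at J2  (Se1 fixes effort; stroke away)
b0 stroke at J1  (only one flow-in slot at J2)
b1 stroke at J1  (C1 integral (e out))
b3 stroke at J1  (prefer integral on C2)
b4 stroke at J1  (prefer integral on C3)
b2 stroke at R1  (only one flow-in slot at J1)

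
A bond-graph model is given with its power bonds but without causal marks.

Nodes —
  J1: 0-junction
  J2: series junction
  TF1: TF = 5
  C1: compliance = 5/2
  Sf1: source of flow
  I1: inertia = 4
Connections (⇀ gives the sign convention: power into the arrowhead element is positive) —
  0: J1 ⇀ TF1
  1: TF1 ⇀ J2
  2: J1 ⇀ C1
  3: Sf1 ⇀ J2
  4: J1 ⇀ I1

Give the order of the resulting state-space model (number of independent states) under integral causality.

#3 stroke at Sf1  (Sf1 (Sf) sets flow on bond)
#1 stroke at J2  (J2: bond 3 brought flow, rest push out)
#0 stroke at TF1  (TF1: transformer flips bond 1)
#2 stroke at J1  (prefer integral on C1)
#4 stroke at I1  (J1 effort already set via bond 2)

2  (C1, I1 all integral)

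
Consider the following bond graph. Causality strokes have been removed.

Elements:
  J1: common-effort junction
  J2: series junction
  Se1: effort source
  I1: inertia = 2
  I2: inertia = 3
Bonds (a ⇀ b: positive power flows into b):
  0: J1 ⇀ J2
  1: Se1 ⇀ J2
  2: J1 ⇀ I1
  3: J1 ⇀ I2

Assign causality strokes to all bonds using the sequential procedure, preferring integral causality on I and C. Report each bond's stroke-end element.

#1 stroke at J2  (Se1 fixes effort; stroke away)
#0 stroke at J1  (J2: last free bond brings flow in)
#2 stroke at I1  (0-jn J1 has e-setter on 0)
#3 stroke at I2  (J1 effort already set via bond 0)

#0 stroke→J1
#1 stroke→J2
#2 stroke→I1
#3 stroke→I2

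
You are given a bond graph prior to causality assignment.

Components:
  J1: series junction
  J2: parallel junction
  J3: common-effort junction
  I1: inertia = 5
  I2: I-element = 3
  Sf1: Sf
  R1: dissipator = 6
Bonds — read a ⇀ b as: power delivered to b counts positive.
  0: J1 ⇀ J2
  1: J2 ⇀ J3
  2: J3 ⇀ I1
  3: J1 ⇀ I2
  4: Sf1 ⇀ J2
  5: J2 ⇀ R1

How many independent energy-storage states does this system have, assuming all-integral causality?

2  (I1, I2 all integral)

bond 4 →Sf1  (Sf1: flow source, stroke at near end)
bond 2 →I1  (I1 integral (f out))
bond 1 →J3  (J3 needs exactly one e-in)
bond 3 →I2  (I2 outputs flow p/I2)
bond 0 →J1  (J1: bond 3 brought flow, rest push out)
bond 5 →J2  (J2: last free bond brings effort in)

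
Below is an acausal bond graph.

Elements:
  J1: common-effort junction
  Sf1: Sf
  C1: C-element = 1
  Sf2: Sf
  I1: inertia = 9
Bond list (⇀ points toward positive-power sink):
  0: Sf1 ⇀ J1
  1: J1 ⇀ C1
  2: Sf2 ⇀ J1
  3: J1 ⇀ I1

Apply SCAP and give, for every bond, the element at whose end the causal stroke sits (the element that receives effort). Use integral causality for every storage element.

β0 stroke at Sf1
β1 stroke at J1
β2 stroke at Sf2
β3 stroke at I1

#0 |Sf1  (source Sf1 imposes f)
#2 |Sf2  (Sf2 (Sf) sets flow on bond)
#1 |J1  (C1 outputs effort q/C1)
#3 |I1  (J1 effort already set via bond 1)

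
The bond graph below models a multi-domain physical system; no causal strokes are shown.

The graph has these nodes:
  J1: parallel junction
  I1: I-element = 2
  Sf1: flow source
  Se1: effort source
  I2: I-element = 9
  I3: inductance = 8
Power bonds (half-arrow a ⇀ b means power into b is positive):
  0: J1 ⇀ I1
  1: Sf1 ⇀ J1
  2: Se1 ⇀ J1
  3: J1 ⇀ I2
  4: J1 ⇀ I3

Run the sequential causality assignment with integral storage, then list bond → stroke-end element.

#0 |I1
#1 |Sf1
#2 |J1
#3 |I2
#4 |I3

b1 |Sf1  (source Sf1 imposes f)
b2 |J1  (Se1 fixes effort; stroke away)
b0 |I1  (0-jn J1 has e-setter on 2)
b3 |I2  (0-jn J1 has e-setter on 2)
b4 |I3  (0-jn J1 has e-setter on 2)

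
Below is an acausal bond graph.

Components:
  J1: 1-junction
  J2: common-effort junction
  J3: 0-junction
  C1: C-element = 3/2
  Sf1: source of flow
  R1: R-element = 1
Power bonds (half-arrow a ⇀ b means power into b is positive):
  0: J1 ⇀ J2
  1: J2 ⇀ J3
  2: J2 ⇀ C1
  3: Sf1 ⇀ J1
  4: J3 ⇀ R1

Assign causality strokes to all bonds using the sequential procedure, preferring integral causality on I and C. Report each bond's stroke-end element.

#0 →J1
#1 →J3
#2 →J2
#3 →Sf1
#4 →R1

β3 stroke at Sf1  (source Sf1 imposes f)
β0 stroke at J1  (J1: bond 3 brought flow, rest push out)
β2 stroke at J2  (prefer integral on C1)
β1 stroke at J3  (J2 effort already set via bond 2)
β4 stroke at R1  (common-e at J3 fixed by 1)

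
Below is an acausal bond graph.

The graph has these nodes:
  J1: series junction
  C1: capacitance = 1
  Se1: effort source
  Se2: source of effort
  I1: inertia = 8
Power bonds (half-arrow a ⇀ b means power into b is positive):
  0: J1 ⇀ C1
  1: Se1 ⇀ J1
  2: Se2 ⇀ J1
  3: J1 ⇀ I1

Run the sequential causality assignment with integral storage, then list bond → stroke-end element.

β0 |J1
β1 |J1
β2 |J1
β3 |I1

b1 |J1  (Se1: effort source, stroke at far end)
b2 |J1  (Se2 (Se) sets effort on bond)
b0 |J1  (C1: C, integral causality)
b3 |I1  (J1 needs exactly one f-in)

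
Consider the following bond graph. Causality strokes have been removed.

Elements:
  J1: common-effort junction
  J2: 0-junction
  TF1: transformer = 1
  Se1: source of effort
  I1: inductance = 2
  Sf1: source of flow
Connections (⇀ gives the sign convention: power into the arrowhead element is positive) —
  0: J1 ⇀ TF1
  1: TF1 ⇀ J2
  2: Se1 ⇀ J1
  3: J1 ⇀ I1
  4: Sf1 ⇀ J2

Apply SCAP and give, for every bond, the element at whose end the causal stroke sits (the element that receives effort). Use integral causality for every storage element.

bond 0 stroke→TF1
bond 1 stroke→J2
bond 2 stroke→J1
bond 3 stroke→I1
bond 4 stroke→Sf1

bond 2 |J1  (Se1 fixes effort; stroke away)
bond 4 |Sf1  (Sf1 (Sf) sets flow on bond)
bond 0 |TF1  (J1: bond 2 brought effort, rest push out)
bond 3 |I1  (common-e at J1 fixed by 2)
bond 1 |J2  (only one effort-in slot at J2)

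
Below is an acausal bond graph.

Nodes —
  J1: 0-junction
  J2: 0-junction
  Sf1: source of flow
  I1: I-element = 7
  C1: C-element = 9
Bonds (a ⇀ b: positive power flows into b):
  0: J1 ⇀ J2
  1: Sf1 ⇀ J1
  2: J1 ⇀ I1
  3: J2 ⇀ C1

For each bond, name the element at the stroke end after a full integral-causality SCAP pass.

#1 stroke at Sf1  (source Sf1 imposes f)
#2 stroke at I1  (I1: I, integral causality)
#0 stroke at J1  (closing 0-jn rule on J1)
#3 stroke at J2  (J2 needs exactly one e-in)

#0 stroke→J1
#1 stroke→Sf1
#2 stroke→I1
#3 stroke→J2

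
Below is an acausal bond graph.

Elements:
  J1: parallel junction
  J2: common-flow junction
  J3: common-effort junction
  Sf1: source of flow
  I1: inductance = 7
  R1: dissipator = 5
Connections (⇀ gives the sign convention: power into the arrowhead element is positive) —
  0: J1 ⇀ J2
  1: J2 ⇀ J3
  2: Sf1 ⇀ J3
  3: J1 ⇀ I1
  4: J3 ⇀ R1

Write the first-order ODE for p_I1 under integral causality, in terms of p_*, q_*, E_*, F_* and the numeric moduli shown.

dp_I1/dt = 5*F_Sf1 - 5*p_I1/7

#2 |Sf1  (Sf1 fixes flow; stroke at Sf1)
#3 |I1  (I1 integral (f out))
#0 |J1  (J1 needs exactly one e-in)
#1 |J2  (1-jn J2 has f-setter on 0)
#4 |J3  (closing 0-jn rule on J3)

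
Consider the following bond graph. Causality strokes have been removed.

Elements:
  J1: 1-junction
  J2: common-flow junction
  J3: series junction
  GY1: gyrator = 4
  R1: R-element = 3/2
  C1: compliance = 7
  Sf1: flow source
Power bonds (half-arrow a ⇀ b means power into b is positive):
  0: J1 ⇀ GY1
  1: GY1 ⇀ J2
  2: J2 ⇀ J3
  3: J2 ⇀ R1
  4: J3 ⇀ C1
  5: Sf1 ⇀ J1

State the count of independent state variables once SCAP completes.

1  (C1 all integral)

bond 5 stroke→Sf1  (Sf1: flow source, stroke at near end)
bond 0 stroke→J1  (1-jn J1 has f-setter on 5)
bond 1 stroke→J2  (through GY1, causality inverts; strokes same side of GY1)
bond 4 stroke→J3  (prefer integral on C1)
bond 2 stroke→J2  (closing 1-jn rule on J3)
bond 3 stroke→R1  (J2: last free bond brings flow in)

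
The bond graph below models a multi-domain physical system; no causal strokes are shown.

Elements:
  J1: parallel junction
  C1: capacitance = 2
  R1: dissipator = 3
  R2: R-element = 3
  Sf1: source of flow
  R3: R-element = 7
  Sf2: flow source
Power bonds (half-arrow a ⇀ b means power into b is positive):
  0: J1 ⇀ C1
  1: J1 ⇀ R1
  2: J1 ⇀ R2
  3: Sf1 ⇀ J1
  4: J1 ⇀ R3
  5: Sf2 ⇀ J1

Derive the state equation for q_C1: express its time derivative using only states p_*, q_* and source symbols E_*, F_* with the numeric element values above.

β3 →Sf1  (Sf1 fixes flow; stroke at Sf1)
β5 →Sf2  (Sf2 (Sf) sets flow on bond)
β0 →J1  (C1 integral (e out))
β1 →R1  (J1: bond 0 brought effort, rest push out)
β2 →R2  (common-e at J1 fixed by 0)
β4 →R3  (common-e at J1 fixed by 0)

dq_C1/dt = F_Sf1 + F_Sf2 - 17*q_C1/42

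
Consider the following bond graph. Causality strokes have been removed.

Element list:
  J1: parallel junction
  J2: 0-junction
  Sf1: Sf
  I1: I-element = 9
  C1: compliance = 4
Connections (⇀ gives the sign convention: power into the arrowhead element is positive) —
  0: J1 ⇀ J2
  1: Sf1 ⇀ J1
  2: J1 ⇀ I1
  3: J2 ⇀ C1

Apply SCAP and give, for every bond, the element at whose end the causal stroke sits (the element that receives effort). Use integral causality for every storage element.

b1 stroke at Sf1  (source Sf1 imposes f)
b2 stroke at I1  (I1 outputs flow p/I1)
b0 stroke at J1  (only one effort-in slot at J1)
b3 stroke at J2  (closing 0-jn rule on J2)

bond 0 stroke at J1
bond 1 stroke at Sf1
bond 2 stroke at I1
bond 3 stroke at J2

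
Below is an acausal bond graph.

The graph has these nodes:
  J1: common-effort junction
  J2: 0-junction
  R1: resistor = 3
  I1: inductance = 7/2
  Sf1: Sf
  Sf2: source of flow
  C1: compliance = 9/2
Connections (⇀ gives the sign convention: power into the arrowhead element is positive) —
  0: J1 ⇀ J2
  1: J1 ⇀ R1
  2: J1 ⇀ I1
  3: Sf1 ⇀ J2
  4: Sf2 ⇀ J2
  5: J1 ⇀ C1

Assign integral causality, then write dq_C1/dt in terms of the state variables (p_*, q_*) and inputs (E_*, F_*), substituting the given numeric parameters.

dq_C1/dt = F_Sf1 + F_Sf2 - 2*p_I1/7 - 2*q_C1/27

#3 stroke→Sf1  (Sf1: flow source, stroke at near end)
#4 stroke→Sf2  (Sf2 fixes flow; stroke at Sf2)
#0 stroke→J2  (closing 0-jn rule on J2)
#2 stroke→I1  (I1: I, integral causality)
#5 stroke→J1  (prefer integral on C1)
#1 stroke→R1  (J1: bond 5 brought effort, rest push out)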